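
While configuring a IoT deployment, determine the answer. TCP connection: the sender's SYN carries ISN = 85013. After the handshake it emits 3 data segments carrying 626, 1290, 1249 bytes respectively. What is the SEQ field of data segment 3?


The SYN occupies sequence number ISN = 85013, so the first data byte is ISN + 1 = 85014.
SEQ of data segment i = (ISN + 1) + sum of payload sizes of segments 1..i-1.
Segment 1: SEQ = 85014, payload = 626 bytes
Segment 2: SEQ = 85640, payload = 1290 bytes
Segment 3: SEQ = 86930, payload = 1249 bytes
SEQ of segment 3 = 85014 + 626 + 1290 = 86930

86930


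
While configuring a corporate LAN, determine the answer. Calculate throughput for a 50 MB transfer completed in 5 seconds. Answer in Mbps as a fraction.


Given: file = 50 MB, time = 5 s
File in Mb = 50 * 8 = 400 Mb
Throughput = 400 / 5 Mbps
Throughput = 80 Mbps

80


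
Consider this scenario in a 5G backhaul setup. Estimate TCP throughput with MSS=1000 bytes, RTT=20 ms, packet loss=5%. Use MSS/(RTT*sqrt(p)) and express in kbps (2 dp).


Given: MSS = 1000 bytes, RTT = 20 ms, loss = 5%
RTT in seconds = 20 / 1000 = 0.02
Loss rate = 5% = 0.05
sqrt(loss) = sqrt(0.05) = 0.223606797750
Throughput (bytes/s) = 1000 / (0.02 * 0.223606797750) = 223606.7977
Throughput (kbps) = 223606.7977 * 8 / 1000 = 1788.854382 -> 1788.85 kbps (2 dp)

1788.85


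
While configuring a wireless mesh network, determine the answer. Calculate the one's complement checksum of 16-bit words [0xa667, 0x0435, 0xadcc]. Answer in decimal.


Given words: [0xa667, 0x0435, 0xadcc]
Step 1: Sum all words
Raw sum = 42599 + 1077 + 44492 = 88168
Step 2: Fold carry: (22632 + 1) = 22633
One's complement = ~22633 & 0xFFFF = 42902

42902


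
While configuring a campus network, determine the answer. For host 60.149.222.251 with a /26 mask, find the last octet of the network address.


Given: IP = 60.149.222.251, prefix = /26
Subnet mask = 255.255.255.192
Last octet of IP: 251
Last octet of mask: 192
Network last octet = 251 AND 192 = 192

192


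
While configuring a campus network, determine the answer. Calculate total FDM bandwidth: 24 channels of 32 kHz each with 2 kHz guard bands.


Given: 24 channels, 32 kHz each, guard = 2 kHz
Channel bandwidth = 24 * 32 = 768 kHz
Guard bands = 23 gaps * 2 kHz = 46 kHz
Total = 768 + 46 = 814 kHz

814


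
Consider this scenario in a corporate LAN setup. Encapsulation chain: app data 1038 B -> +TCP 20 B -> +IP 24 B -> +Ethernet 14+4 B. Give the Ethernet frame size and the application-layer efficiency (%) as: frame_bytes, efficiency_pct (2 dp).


TCP segment = 1038 + 20 = 1058 B
IP packet = 1058 + 24 = 1082 B
Ethernet frame = 1082 + 14 + 4 = 1100 B
Efficiency = app / frame = 1038 / 1100 = 0.943636 = 94.3636% -> 94.36% (2 dp)

1100, 94.36


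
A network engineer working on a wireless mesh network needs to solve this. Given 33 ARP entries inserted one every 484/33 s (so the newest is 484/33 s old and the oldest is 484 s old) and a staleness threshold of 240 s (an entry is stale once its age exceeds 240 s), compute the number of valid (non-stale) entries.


Ages are k * 484/33 s for k = 1..33 (spacing = 14.6667 s).
Entry k is valid iff k * 484/33 <= 240 iff k <= 33 * 240 / 484 = 16.3636
n_valid = floor(16.3636) = 16
(n_stale = 33 - 16 = 17)

16


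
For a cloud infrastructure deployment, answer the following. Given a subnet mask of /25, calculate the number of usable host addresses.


Given: subnet mask /25
Host bits = 32 - 25 = 7
Total addresses = 2^7 = 128
Usable hosts = 128 - 2 (network + broadcast) = 126

126


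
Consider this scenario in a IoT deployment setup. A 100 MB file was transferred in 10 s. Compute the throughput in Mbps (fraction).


Given: file = 100 MB, time = 10 s
File in Mb = 100 * 8 = 800 Mb
Throughput = 800 / 10 Mbps
Throughput = 80 Mbps

80


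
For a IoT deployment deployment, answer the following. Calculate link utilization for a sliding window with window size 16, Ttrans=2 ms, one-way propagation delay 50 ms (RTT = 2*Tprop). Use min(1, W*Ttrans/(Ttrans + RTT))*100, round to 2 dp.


Given: W = 16, Ttrans = 2 ms, RTT = 100 ms (= 2 * Tprop, Tprop = 50 ms)
Cycle time = Ttrans + RTT = 2 + 100 = 102 ms (first packet sent until its ACK returns)
W * Ttrans = 16 * 2 = 32 ms of sending per cycle
W * Ttrans / (Ttrans + RTT) = 32 / 102 = 0.313725
U = min(1, 0.313725) = 0.313725
U% = 31.37%

31.37


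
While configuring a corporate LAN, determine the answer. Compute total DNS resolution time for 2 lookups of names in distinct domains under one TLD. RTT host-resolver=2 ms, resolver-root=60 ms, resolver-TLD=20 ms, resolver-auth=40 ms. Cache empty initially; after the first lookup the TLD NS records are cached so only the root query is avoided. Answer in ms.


Lookup 1 (cold cache): local + root + TLD + auth = 2 + 60 + 20 + 40 = 122 ms
Lookups 2..2 (TLD NS cached -> skip root; new domain -> still ask TLD and auth): local + TLD + auth = 2 + 20 + 40 = 62 ms each
Remaining 1 lookups: 1 * 62 = 62 ms
Total = 122 + 62 = 184 ms

184


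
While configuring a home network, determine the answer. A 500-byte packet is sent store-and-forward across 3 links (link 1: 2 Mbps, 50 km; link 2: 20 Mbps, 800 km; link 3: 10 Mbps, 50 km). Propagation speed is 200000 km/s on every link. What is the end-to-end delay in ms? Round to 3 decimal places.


Packet = 500 bytes = 4000 bits. Store-and-forward: sum (t_trans + t_prop) per link.
Link 1: t_trans = 4000/(2*10^6) s = 2.0000 ms; t_prop = 50/200000 s = 0.2500 ms; subtotal = 2.2500 ms
Link 2: t_trans = 4000/(20*10^6) s = 0.2000 ms; t_prop = 800/200000 s = 4.0000 ms; subtotal = 4.2000 ms
Link 3: t_trans = 4000/(10*10^6) s = 0.4000 ms; t_prop = 50/200000 s = 0.2500 ms; subtotal = 0.6500 ms
End-to-end = 2.2500 + 4.2000 + 0.6500 = 7.1000 ms -> 7.100 ms (3 dp)

7.100


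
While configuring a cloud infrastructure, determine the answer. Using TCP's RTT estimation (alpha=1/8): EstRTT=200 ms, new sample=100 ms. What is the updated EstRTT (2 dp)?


Given: EstRTT = 200 ms, SampleRTT = 100 ms, alpha = 1/8
New EstRTT = (1 - alpha) * EstRTT + alpha * SampleRTT
(7/8) * 200 = 175
(1/8) * 100 = 12.5
New EstRTT = 175 + 12.5 = 187.5 ms -> 187.50 ms (2 dp)

187.50


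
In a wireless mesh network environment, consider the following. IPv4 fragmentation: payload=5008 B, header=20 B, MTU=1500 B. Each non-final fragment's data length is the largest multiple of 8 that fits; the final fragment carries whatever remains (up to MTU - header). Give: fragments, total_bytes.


Max data per non-final fragment = floor((MTU - header)/8)*8 = floor((1500 - 20)/8)*8 = floor(1480/8)*8 = 1480 B
Final fragment needs no 8-byte alignment: it can carry up to MTU - header = 1480 B
Non-final fragments needed = ceil((payload - 1480) / 1480) = ceil(3528/1480) = ceil(2.3838) = 3
Number of fragments = 3 + 1 = 4
Fragment sizes (data): 3 * 1480 B + 568 B (last, 568 <= 1480 OK)
Total bytes sent = payload + n_frags * header = 5008 + 4*20 = 5008 + 80 = 5088 B

4, 5088


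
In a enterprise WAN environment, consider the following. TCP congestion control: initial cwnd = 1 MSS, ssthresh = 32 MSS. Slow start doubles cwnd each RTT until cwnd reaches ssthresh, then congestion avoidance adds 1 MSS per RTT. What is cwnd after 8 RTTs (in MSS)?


RTT 0: cwnd = 1 MSS (initial)
RTT 1: cwnd = 2 MSS (slow start, doubled)
RTT 2: cwnd = 4 MSS (slow start, doubled)
RTT 3: cwnd = 8 MSS (slow start, doubled)
RTT 4: cwnd = 16 MSS (slow start, doubled)
RTT 5: cwnd = 32 MSS (slow start, doubled)
RTT 6: cwnd = 33 MSS (congestion avoidance, +1)
RTT 7: cwnd = 34 MSS (congestion avoidance, +1)
RTT 8: cwnd = 35 MSS (congestion avoidance, +1)

35


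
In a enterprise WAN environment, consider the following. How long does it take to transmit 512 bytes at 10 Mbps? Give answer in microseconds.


Given: packet = 512 bytes, bandwidth = 10 Mbps
Packet in bits = 512 * 8 = 4096 bits
Bandwidth = 10 * 10^6 = 10000000 bps
Time = 4096 / 10000000 seconds
Time in us = 4096 * 10^6 / 10000000 = 409.6

409.6


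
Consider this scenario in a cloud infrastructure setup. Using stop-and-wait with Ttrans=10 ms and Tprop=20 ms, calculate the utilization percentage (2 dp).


Given: Ttrans = 10 ms, Tprop = 20 ms
RTT = 2 * Tprop = 2 * 20 = 40 ms
U = Ttrans / (Ttrans + RTT)
U = 10 / (10 + 40)
U = 10 / 50 = 0.2
U% = 20.00%

20.00


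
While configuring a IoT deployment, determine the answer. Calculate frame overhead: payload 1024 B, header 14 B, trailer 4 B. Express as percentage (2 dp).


Given: payload = 1024 B, header = 14 B, trailer = 4 B
Overhead bytes = header + trailer = 14 + 4 = 18
Total frame = payload + overhead = 1024 + 18 = 1042
Overhead % = 18 / 1042 * 100 = 1.7274% -> 1.73% (2 dp)

1.73


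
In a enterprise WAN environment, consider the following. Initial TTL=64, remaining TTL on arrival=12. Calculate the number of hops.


Given: initial TTL = 64, received TTL = 12
Hops = initial TTL - received TTL
Hops = 64 - 12 = 52

52


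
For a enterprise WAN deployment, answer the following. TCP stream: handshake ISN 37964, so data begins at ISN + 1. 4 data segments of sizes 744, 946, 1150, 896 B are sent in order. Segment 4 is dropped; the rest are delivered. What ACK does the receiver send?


SYN uses sequence number 37964; first data byte = ISN + 1 = 37965.
Segment 1: SEQ = 37965, len = 744 B, covers [37965, 38708]
Segment 2: SEQ = 38709, len = 946 B, covers [38709, 39654]
Segment 3: SEQ = 39655, len = 1150 B, covers [39655, 40804]
Segment 4: SEQ = 40805, len = 896 B, covers [40805, 41700] [LOST]
In-order data received: bytes [37965, 40804] (segments 1..3).
Segment 4 missing -> gap begins at byte 40805.
Cumulative ACK = next expected in-order byte = 37965 + 744 + 946 + 1150 = 40805

40805


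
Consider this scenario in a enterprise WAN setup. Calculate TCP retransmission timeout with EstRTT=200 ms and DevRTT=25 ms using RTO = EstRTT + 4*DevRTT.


Given: EstRTT = 200 ms, DevRTT = 25 ms
Timeout = EstRTT + 4 * DevRTT
4 * DevRTT = 4 * 25 = 100
Timeout = 200 + 100 = 300 ms

300


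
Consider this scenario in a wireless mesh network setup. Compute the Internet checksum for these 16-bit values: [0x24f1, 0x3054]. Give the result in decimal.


Given words: [0x24f1, 0x3054]
Step 1: Sum all words
Raw sum = 9457 + 12372 = 21829
One's complement = ~21829 & 0xFFFF = 43706

43706


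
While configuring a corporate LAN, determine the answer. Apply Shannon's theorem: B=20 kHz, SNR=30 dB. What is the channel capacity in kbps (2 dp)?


Given: B = 20 kHz, SNR = 30 dB
SNR linear = 10^(30/10) = 1000
1 + SNR = 1001
log2(1001) = 9.9672262588
C = 20 * 1000 * 9.9672262588 = 199344.5252 bps
C = 199.344525 kbps -> 199.34 kbps (2 dp)

199.34


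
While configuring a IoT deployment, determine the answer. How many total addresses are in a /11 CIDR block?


Given: CIDR prefix /11
Host bits = 32 - 11 = 21
Total addresses = 2^21 = 2097152

2097152


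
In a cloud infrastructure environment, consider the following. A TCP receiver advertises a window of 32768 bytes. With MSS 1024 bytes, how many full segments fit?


Given: RWND = 32768 bytes, MSS = 1024 bytes
Full segments = floor(RWND / MSS)
Full segments = floor(32768 / 1024)
Full segments = floor(32.0) = 32

32


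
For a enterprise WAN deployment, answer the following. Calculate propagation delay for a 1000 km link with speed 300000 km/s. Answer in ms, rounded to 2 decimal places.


Given: distance = 1000 km, speed = 300000 km/s
Delay = distance / speed = 1000 / 300000 seconds
Delay in ms = 1000 * 1000 / 300000
Delay = 3.3333 ms
Rounded to 2 dp = 3.33 ms

3.33


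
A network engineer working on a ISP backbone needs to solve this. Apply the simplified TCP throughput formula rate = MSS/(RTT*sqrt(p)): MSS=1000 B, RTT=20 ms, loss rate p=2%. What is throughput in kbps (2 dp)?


Given: MSS = 1000 bytes, RTT = 20 ms, loss = 2%
RTT in seconds = 20 / 1000 = 0.02
Loss rate = 2% = 0.02
sqrt(loss) = sqrt(0.02) = 0.141421356237
Throughput (bytes/s) = 1000 / (0.02 * 0.141421356237) = 353553.3906
Throughput (kbps) = 353553.3906 * 8 / 1000 = 2828.427125 -> 2828.43 kbps (2 dp)

2828.43


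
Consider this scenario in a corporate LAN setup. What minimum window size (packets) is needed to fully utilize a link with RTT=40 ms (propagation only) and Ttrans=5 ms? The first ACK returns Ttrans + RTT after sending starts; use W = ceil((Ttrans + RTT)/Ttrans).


Given: Ttrans = 5 ms, RTT = 40 ms (= 2 * Tprop, Tprop = 20 ms)
Time until first ACK returns = Ttrans + RTT = 5 + 40 = 45 ms
Need W * Ttrans >= Ttrans + RTT  ->  W >= (Ttrans + RTT) / Ttrans
(Ttrans + RTT) / Ttrans = 45 / 5 = 9
W_min = ceil(9) = 9

9


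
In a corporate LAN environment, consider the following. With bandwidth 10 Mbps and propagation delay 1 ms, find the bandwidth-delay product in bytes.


Given: bandwidth = 10 Mbps, delay = 1 ms
BDP in bits = 10 * 10^6 * 1 / 1000
BDP in bits = 10000
BDP in bytes = 10000 / 8 = 1250

1250


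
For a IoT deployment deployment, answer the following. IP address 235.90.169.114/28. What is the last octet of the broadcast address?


Given: IP = 235.90.169.114, prefix = /28
Host bits = 32 - 28 = 4
Network last octet = 114 AND mask = 112
Host part size = 2^4 - 1 = 15
Broadcast last octet = 112 OR 15 = 127

127


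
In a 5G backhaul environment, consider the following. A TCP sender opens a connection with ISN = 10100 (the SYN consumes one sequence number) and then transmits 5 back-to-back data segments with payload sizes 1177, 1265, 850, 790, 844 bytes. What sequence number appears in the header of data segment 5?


The SYN occupies sequence number ISN = 10100, so the first data byte is ISN + 1 = 10101.
SEQ of data segment i = (ISN + 1) + sum of payload sizes of segments 1..i-1.
Segment 1: SEQ = 10101, payload = 1177 bytes
Segment 2: SEQ = 11278, payload = 1265 bytes
Segment 3: SEQ = 12543, payload = 850 bytes
Segment 4: SEQ = 13393, payload = 790 bytes
Segment 5: SEQ = 14183, payload = 844 bytes
SEQ of segment 5 = 10101 + 1177 + 1265 + 850 + 790 = 14183

14183


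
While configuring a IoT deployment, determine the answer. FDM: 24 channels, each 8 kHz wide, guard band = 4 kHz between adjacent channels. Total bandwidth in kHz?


Given: 24 channels, 8 kHz each, guard = 4 kHz
Channel bandwidth = 24 * 8 = 192 kHz
Guard bands = 23 gaps * 4 kHz = 92 kHz
Total = 192 + 92 = 284 kHz

284


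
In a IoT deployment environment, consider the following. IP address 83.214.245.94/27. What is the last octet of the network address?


Given: IP = 83.214.245.94, prefix = /27
Subnet mask = 255.255.255.224
Last octet of IP: 94
Last octet of mask: 224
Network last octet = 94 AND 224 = 64

64


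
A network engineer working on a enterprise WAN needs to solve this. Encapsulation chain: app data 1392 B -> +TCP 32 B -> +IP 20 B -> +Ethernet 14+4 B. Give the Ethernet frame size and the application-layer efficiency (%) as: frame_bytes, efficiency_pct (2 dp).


TCP segment = 1392 + 32 = 1424 B
IP packet = 1424 + 20 = 1444 B
Ethernet frame = 1444 + 14 + 4 = 1462 B
Efficiency = app / frame = 1392 / 1462 = 0.952120 = 95.2120% -> 95.21% (2 dp)

1462, 95.21


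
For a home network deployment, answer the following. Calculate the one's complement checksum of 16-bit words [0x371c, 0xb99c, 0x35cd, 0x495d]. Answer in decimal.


Given words: [0x371c, 0xb99c, 0x35cd, 0x495d]
Step 1: Sum all words
Raw sum = 14108 + 47516 + 13773 + 18781 = 94178
Step 2: Fold carry: (28642 + 1) = 28643
One's complement = ~28643 & 0xFFFF = 36892

36892


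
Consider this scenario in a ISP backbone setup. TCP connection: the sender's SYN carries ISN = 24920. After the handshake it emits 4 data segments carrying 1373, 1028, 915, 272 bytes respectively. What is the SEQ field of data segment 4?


The SYN occupies sequence number ISN = 24920, so the first data byte is ISN + 1 = 24921.
SEQ of data segment i = (ISN + 1) + sum of payload sizes of segments 1..i-1.
Segment 1: SEQ = 24921, payload = 1373 bytes
Segment 2: SEQ = 26294, payload = 1028 bytes
Segment 3: SEQ = 27322, payload = 915 bytes
Segment 4: SEQ = 28237, payload = 272 bytes
SEQ of segment 4 = 24921 + 1373 + 1028 + 915 = 28237

28237


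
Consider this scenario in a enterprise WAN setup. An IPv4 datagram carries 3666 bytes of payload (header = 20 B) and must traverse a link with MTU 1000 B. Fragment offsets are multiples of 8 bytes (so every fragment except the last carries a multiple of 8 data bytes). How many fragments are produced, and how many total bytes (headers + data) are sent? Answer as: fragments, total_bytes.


Max data per non-final fragment = floor((MTU - header)/8)*8 = floor((1000 - 20)/8)*8 = floor(980/8)*8 = 976 B
Final fragment needs no 8-byte alignment: it can carry up to MTU - header = 980 B
Non-final fragments needed = ceil((payload - 980) / 976) = ceil(2686/976) = ceil(2.7520) = 3
Number of fragments = 3 + 1 = 4
Fragment sizes (data): 3 * 976 B + 738 B (last, 738 <= 980 OK)
Total bytes sent = payload + n_frags * header = 3666 + 4*20 = 3666 + 80 = 3746 B

4, 3746


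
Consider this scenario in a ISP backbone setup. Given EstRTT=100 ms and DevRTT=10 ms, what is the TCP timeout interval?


Given: EstRTT = 100 ms, DevRTT = 10 ms
Timeout = EstRTT + 4 * DevRTT
4 * DevRTT = 4 * 10 = 40
Timeout = 100 + 40 = 140 ms

140


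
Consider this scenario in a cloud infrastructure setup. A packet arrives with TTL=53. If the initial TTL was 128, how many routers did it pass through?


Given: initial TTL = 128, received TTL = 53
Hops = initial TTL - received TTL
Hops = 128 - 53 = 75

75


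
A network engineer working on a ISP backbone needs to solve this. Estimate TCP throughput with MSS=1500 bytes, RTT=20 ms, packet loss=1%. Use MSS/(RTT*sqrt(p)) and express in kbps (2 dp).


Given: MSS = 1500 bytes, RTT = 20 ms, loss = 1%
RTT in seconds = 20 / 1000 = 0.02
Loss rate = 1% = 0.01
sqrt(loss) = sqrt(0.01) = 0.1
Throughput (bytes/s) = 1500 / (0.02 * 0.1) = 750000.0000
Throughput (kbps) = 750000.0000 * 8 / 1000 = 6000.000000 -> 6000.00 kbps (2 dp)

6000.00


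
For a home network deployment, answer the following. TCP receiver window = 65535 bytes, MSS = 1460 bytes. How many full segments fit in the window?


Given: RWND = 65535 bytes, MSS = 1460 bytes
Full segments = floor(RWND / MSS)
Full segments = floor(65535 / 1460)
Full segments = floor(44.887) = 44

44


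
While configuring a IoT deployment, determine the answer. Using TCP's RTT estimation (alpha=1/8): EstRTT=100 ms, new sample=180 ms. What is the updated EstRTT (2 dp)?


Given: EstRTT = 100 ms, SampleRTT = 180 ms, alpha = 1/8
New EstRTT = (1 - alpha) * EstRTT + alpha * SampleRTT
(7/8) * 100 = 87.5
(1/8) * 180 = 22.5
New EstRTT = 87.5 + 22.5 = 110 ms -> 110.00 ms (2 dp)

110.00


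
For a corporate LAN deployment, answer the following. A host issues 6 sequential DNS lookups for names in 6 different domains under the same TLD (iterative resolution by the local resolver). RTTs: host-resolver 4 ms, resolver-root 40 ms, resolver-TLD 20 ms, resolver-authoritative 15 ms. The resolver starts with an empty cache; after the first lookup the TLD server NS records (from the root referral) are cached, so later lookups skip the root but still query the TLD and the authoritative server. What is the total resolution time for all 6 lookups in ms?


Lookup 1 (cold cache): local + root + TLD + auth = 4 + 40 + 20 + 15 = 79 ms
Lookups 2..6 (TLD NS cached -> skip root; new domain -> still ask TLD and auth): local + TLD + auth = 4 + 20 + 15 = 39 ms each
Remaining 5 lookups: 5 * 39 = 195 ms
Total = 79 + 195 = 274 ms

274


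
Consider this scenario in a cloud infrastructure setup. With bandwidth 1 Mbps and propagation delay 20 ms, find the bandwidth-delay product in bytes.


Given: bandwidth = 1 Mbps, delay = 20 ms
BDP in bits = 1 * 10^6 * 20 / 1000
BDP in bits = 20000
BDP in bytes = 20000 / 8 = 2500

2500


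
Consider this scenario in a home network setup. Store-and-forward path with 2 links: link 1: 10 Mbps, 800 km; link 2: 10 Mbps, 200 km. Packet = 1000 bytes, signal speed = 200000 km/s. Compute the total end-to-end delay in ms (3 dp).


Packet = 1000 bytes = 8000 bits. Store-and-forward: sum (t_trans + t_prop) per link.
Link 1: t_trans = 8000/(10*10^6) s = 0.8000 ms; t_prop = 800/200000 s = 4.0000 ms; subtotal = 4.8000 ms
Link 2: t_trans = 8000/(10*10^6) s = 0.8000 ms; t_prop = 200/200000 s = 1.0000 ms; subtotal = 1.8000 ms
End-to-end = 4.8000 + 1.8000 = 6.6000 ms -> 6.600 ms (3 dp)

6.600


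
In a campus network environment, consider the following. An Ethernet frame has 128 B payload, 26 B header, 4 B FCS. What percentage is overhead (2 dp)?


Given: payload = 128 B, header = 26 B, trailer = 4 B
Overhead bytes = header + trailer = 26 + 4 = 30
Total frame = payload + overhead = 128 + 30 = 158
Overhead % = 30 / 158 * 100 = 18.9873% -> 18.99% (2 dp)

18.99


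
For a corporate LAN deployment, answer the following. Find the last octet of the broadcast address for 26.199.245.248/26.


Given: IP = 26.199.245.248, prefix = /26
Host bits = 32 - 26 = 6
Network last octet = 248 AND mask = 192
Host part size = 2^6 - 1 = 63
Broadcast last octet = 192 OR 63 = 255

255


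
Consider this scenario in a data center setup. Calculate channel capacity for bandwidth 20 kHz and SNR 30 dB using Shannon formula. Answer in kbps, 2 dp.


Given: B = 20 kHz, SNR = 30 dB
SNR linear = 10^(30/10) = 1000
1 + SNR = 1001
log2(1001) = 9.9672262588
C = 20 * 1000 * 9.9672262588 = 199344.5252 bps
C = 199.344525 kbps -> 199.34 kbps (2 dp)

199.34


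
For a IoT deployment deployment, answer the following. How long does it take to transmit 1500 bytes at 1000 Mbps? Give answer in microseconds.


Given: packet = 1500 bytes, bandwidth = 1000 Mbps
Packet in bits = 1500 * 8 = 12000 bits
Bandwidth = 1000 * 10^6 = 1000000000 bps
Time = 12000 / 1000000000 seconds
Time in us = 12000 * 10^6 / 1000000000 = 12

12


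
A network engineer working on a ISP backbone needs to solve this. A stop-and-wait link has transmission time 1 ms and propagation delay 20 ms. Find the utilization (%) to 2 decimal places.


Given: Ttrans = 1 ms, Tprop = 20 ms
RTT = 2 * Tprop = 2 * 20 = 40 ms
U = Ttrans / (Ttrans + RTT)
U = 1 / (1 + 40)
U = 1 / 41 = 0.02439
U% = 2.44%

2.44


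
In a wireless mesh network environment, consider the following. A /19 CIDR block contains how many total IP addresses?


Given: CIDR prefix /19
Host bits = 32 - 19 = 13
Total addresses = 2^13 = 8192

8192


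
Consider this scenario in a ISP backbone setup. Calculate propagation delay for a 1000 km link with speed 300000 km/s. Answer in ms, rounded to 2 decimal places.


Given: distance = 1000 km, speed = 300000 km/s
Delay = distance / speed = 1000 / 300000 seconds
Delay in ms = 1000 * 1000 / 300000
Delay = 3.3333 ms
Rounded to 2 dp = 3.33 ms

3.33


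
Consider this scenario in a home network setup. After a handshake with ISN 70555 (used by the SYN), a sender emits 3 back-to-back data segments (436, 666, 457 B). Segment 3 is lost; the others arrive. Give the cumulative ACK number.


SYN uses sequence number 70555; first data byte = ISN + 1 = 70556.
Segment 1: SEQ = 70556, len = 436 B, covers [70556, 70991]
Segment 2: SEQ = 70992, len = 666 B, covers [70992, 71657]
Segment 3: SEQ = 71658, len = 457 B, covers [71658, 72114] [LOST]
In-order data received: bytes [70556, 71657] (segments 1..2).
Segment 3 missing -> gap begins at byte 71658.
Cumulative ACK = next expected in-order byte = 70556 + 436 + 666 = 71658

71658


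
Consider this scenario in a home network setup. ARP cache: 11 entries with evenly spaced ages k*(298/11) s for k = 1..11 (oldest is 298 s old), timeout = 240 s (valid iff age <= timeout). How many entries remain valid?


Ages are k * 298/11 s for k = 1..11 (spacing = 27.0909 s).
Entry k is valid iff k * 298/11 <= 240 iff k <= 11 * 240 / 298 = 8.8591
n_valid = floor(8.8591) = 8
(n_stale = 11 - 8 = 3)

8


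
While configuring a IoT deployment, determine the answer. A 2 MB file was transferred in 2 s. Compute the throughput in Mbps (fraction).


Given: file = 2 MB, time = 2 s
File in Mb = 2 * 8 = 16 Mb
Throughput = 16 / 2 Mbps
Throughput = 8 Mbps

8


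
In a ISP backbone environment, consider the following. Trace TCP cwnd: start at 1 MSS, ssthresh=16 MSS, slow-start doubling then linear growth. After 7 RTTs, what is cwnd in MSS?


RTT 0: cwnd = 1 MSS (initial)
RTT 1: cwnd = 2 MSS (slow start, doubled)
RTT 2: cwnd = 4 MSS (slow start, doubled)
RTT 3: cwnd = 8 MSS (slow start, doubled)
RTT 4: cwnd = 16 MSS (slow start, doubled)
RTT 5: cwnd = 17 MSS (congestion avoidance, +1)
RTT 6: cwnd = 18 MSS (congestion avoidance, +1)
RTT 7: cwnd = 19 MSS (congestion avoidance, +1)

19


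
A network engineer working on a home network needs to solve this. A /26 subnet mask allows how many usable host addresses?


Given: subnet mask /26
Host bits = 32 - 26 = 6
Total addresses = 2^6 = 64
Usable hosts = 64 - 2 (network + broadcast) = 62

62


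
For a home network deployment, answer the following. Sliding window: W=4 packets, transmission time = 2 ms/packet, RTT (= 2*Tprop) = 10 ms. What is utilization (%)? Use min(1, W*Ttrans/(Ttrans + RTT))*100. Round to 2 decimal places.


Given: W = 4, Ttrans = 2 ms, RTT = 10 ms (= 2 * Tprop, Tprop = 5 ms)
Cycle time = Ttrans + RTT = 2 + 10 = 12 ms (first packet sent until its ACK returns)
W * Ttrans = 4 * 2 = 8 ms of sending per cycle
W * Ttrans / (Ttrans + RTT) = 8 / 12 = 0.666667
U = min(1, 0.666667) = 0.666667
U% = 66.67%

66.67


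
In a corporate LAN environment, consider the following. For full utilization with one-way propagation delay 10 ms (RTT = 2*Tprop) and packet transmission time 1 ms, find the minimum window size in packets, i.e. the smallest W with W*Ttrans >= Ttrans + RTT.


Given: Ttrans = 1 ms, RTT = 20 ms (= 2 * Tprop, Tprop = 10 ms)
Time until first ACK returns = Ttrans + RTT = 1 + 20 = 21 ms
Need W * Ttrans >= Ttrans + RTT  ->  W >= (Ttrans + RTT) / Ttrans
(Ttrans + RTT) / Ttrans = 21 / 1 = 21
W_min = ceil(21) = 21

21


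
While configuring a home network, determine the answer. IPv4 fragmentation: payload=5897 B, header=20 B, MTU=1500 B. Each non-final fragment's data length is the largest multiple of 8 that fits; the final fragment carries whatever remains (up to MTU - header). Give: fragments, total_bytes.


Max data per non-final fragment = floor((MTU - header)/8)*8 = floor((1500 - 20)/8)*8 = floor(1480/8)*8 = 1480 B
Final fragment needs no 8-byte alignment: it can carry up to MTU - header = 1480 B
Non-final fragments needed = ceil((payload - 1480) / 1480) = ceil(4417/1480) = ceil(2.9845) = 3
Number of fragments = 3 + 1 = 4
Fragment sizes (data): 3 * 1480 B + 1457 B (last, 1457 <= 1480 OK)
Total bytes sent = payload + n_frags * header = 5897 + 4*20 = 5897 + 80 = 5977 B

4, 5977


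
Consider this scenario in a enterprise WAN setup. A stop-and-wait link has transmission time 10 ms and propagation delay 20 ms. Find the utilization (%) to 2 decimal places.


Given: Ttrans = 10 ms, Tprop = 20 ms
RTT = 2 * Tprop = 2 * 20 = 40 ms
U = Ttrans / (Ttrans + RTT)
U = 10 / (10 + 40)
U = 10 / 50 = 0.2
U% = 20.00%

20.00


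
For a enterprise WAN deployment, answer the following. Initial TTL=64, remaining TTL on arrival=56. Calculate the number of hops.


Given: initial TTL = 64, received TTL = 56
Hops = initial TTL - received TTL
Hops = 64 - 56 = 8

8


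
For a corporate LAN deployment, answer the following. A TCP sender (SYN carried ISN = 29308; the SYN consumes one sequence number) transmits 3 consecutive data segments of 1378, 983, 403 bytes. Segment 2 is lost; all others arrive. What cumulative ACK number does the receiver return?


SYN uses sequence number 29308; first data byte = ISN + 1 = 29309.
Segment 1: SEQ = 29309, len = 1378 B, covers [29309, 30686]
Segment 2: SEQ = 30687, len = 983 B, covers [30687, 31669] [LOST]
Segment 3: SEQ = 31670, len = 403 B, covers [31670, 32072]
In-order data received: bytes [29309, 30686] (segments 1..1).
Segment 2 missing -> gap begins at byte 30687; later segments buffered out of order.
Cumulative ACK = next expected in-order byte = 29309 + 1378 = 30687

30687


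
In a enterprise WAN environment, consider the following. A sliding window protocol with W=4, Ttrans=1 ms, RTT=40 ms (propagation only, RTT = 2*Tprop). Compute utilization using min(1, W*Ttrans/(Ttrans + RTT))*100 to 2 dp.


Given: W = 4, Ttrans = 1 ms, RTT = 40 ms (= 2 * Tprop, Tprop = 20 ms)
Cycle time = Ttrans + RTT = 1 + 40 = 41 ms (first packet sent until its ACK returns)
W * Ttrans = 4 * 1 = 4 ms of sending per cycle
W * Ttrans / (Ttrans + RTT) = 4 / 41 = 0.097561
U = min(1, 0.097561) = 0.097561
U% = 9.76%

9.76


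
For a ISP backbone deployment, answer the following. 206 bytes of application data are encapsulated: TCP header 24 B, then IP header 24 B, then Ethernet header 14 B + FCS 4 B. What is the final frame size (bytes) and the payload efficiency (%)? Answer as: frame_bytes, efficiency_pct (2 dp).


TCP segment = 206 + 24 = 230 B
IP packet = 230 + 24 = 254 B
Ethernet frame = 254 + 14 + 4 = 272 B
Efficiency = app / frame = 206 / 272 = 0.757353 = 75.7353% -> 75.74% (2 dp)

272, 75.74


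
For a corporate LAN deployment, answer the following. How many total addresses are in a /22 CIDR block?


Given: CIDR prefix /22
Host bits = 32 - 22 = 10
Total addresses = 2^10 = 1024

1024


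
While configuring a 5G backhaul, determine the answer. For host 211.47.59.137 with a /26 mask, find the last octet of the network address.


Given: IP = 211.47.59.137, prefix = /26
Subnet mask = 255.255.255.192
Last octet of IP: 137
Last octet of mask: 192
Network last octet = 137 AND 192 = 128

128


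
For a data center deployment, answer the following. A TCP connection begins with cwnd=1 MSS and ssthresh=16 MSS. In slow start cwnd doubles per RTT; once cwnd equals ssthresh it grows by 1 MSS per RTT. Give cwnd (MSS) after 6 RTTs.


RTT 0: cwnd = 1 MSS (initial)
RTT 1: cwnd = 2 MSS (slow start, doubled)
RTT 2: cwnd = 4 MSS (slow start, doubled)
RTT 3: cwnd = 8 MSS (slow start, doubled)
RTT 4: cwnd = 16 MSS (slow start, doubled)
RTT 5: cwnd = 17 MSS (congestion avoidance, +1)
RTT 6: cwnd = 18 MSS (congestion avoidance, +1)

18


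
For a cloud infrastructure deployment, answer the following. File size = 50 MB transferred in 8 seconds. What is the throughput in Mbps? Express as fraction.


Given: file = 50 MB, time = 8 s
File in Mb = 50 * 8 = 400 Mb
Throughput = 400 / 8 Mbps
Throughput = 50 Mbps

50


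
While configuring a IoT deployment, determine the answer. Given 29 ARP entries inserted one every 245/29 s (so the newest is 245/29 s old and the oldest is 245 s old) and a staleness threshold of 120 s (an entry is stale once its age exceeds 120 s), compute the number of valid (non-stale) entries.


Ages are k * 245/29 s for k = 1..29 (spacing = 8.4483 s).
Entry k is valid iff k * 245/29 <= 120 iff k <= 29 * 120 / 245 = 14.2041
n_valid = floor(14.2041) = 14
(n_stale = 29 - 14 = 15)

14


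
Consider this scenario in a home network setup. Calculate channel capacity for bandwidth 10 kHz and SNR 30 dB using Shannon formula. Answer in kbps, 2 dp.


Given: B = 10 kHz, SNR = 30 dB
SNR linear = 10^(30/10) = 1000
1 + SNR = 1001
log2(1001) = 9.9672262588
C = 10 * 1000 * 9.9672262588 = 99672.2626 bps
C = 99.672263 kbps -> 99.67 kbps (2 dp)

99.67


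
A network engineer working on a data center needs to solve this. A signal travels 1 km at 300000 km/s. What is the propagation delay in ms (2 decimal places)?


Given: distance = 1 km, speed = 300000 km/s
Delay = distance / speed = 1 / 300000 seconds
Delay in ms = 1 * 1000 / 300000
Delay = 0.0033 ms
Rounded to 2 dp = 0.00 ms

0.00


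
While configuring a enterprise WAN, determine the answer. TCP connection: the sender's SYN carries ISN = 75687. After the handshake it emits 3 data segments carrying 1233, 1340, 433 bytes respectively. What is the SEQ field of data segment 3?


The SYN occupies sequence number ISN = 75687, so the first data byte is ISN + 1 = 75688.
SEQ of data segment i = (ISN + 1) + sum of payload sizes of segments 1..i-1.
Segment 1: SEQ = 75688, payload = 1233 bytes
Segment 2: SEQ = 76921, payload = 1340 bytes
Segment 3: SEQ = 78261, payload = 433 bytes
SEQ of segment 3 = 75688 + 1233 + 1340 = 78261

78261


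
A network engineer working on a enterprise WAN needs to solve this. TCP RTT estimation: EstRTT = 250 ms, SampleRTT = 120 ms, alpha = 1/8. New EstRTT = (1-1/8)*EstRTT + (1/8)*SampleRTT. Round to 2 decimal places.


Given: EstRTT = 250 ms, SampleRTT = 120 ms, alpha = 1/8
New EstRTT = (1 - alpha) * EstRTT + alpha * SampleRTT
(7/8) * 250 = 218.75
(1/8) * 120 = 15
New EstRTT = 218.75 + 15 = 233.75 ms -> 233.75 ms (2 dp)

233.75


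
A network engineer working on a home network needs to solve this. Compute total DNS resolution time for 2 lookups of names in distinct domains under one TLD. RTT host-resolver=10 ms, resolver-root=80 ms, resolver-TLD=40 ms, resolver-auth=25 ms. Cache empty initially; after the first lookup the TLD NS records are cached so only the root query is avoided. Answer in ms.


Lookup 1 (cold cache): local + root + TLD + auth = 10 + 80 + 40 + 25 = 155 ms
Lookups 2..2 (TLD NS cached -> skip root; new domain -> still ask TLD and auth): local + TLD + auth = 10 + 40 + 25 = 75 ms each
Remaining 1 lookups: 1 * 75 = 75 ms
Total = 155 + 75 = 230 ms

230


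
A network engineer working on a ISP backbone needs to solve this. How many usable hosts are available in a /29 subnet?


Given: subnet mask /29
Host bits = 32 - 29 = 3
Total addresses = 2^3 = 8
Usable hosts = 8 - 2 (network + broadcast) = 6

6


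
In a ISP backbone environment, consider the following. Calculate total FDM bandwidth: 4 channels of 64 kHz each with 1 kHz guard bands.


Given: 4 channels, 64 kHz each, guard = 1 kHz
Channel bandwidth = 4 * 64 = 256 kHz
Guard bands = 3 gaps * 1 kHz = 3 kHz
Total = 256 + 3 = 259 kHz

259


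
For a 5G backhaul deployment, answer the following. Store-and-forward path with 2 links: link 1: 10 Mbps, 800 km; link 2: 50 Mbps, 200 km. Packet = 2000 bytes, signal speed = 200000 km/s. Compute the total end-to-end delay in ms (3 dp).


Packet = 2000 bytes = 16000 bits. Store-and-forward: sum (t_trans + t_prop) per link.
Link 1: t_trans = 16000/(10*10^6) s = 1.6000 ms; t_prop = 800/200000 s = 4.0000 ms; subtotal = 5.6000 ms
Link 2: t_trans = 16000/(50*10^6) s = 0.3200 ms; t_prop = 200/200000 s = 1.0000 ms; subtotal = 1.3200 ms
End-to-end = 5.6000 + 1.3200 = 6.9200 ms -> 6.920 ms (3 dp)

6.920


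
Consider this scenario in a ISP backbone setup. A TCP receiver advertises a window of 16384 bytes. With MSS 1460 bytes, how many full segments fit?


Given: RWND = 16384 bytes, MSS = 1460 bytes
Full segments = floor(RWND / MSS)
Full segments = floor(16384 / 1460)
Full segments = floor(11.2219) = 11

11


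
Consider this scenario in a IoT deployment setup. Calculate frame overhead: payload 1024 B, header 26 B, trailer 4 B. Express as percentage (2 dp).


Given: payload = 1024 B, header = 26 B, trailer = 4 B
Overhead bytes = header + trailer = 26 + 4 = 30
Total frame = payload + overhead = 1024 + 30 = 1054
Overhead % = 30 / 1054 * 100 = 2.8463% -> 2.85% (2 dp)

2.85


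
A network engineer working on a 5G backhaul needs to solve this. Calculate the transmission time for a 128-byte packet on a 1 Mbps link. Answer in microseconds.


Given: packet = 128 bytes, bandwidth = 1 Mbps
Packet in bits = 128 * 8 = 1024 bits
Bandwidth = 1 * 10^6 = 1000000 bps
Time = 1024 / 1000000 seconds
Time in us = 1024 * 10^6 / 1000000 = 1024

1024


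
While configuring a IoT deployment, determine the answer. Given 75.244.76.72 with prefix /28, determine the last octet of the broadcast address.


Given: IP = 75.244.76.72, prefix = /28
Host bits = 32 - 28 = 4
Network last octet = 72 AND mask = 64
Host part size = 2^4 - 1 = 15
Broadcast last octet = 64 OR 15 = 79

79


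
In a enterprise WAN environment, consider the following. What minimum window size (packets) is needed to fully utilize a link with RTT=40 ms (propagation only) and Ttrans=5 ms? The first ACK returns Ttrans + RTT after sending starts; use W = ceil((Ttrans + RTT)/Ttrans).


Given: Ttrans = 5 ms, RTT = 40 ms (= 2 * Tprop, Tprop = 20 ms)
Time until first ACK returns = Ttrans + RTT = 5 + 40 = 45 ms
Need W * Ttrans >= Ttrans + RTT  ->  W >= (Ttrans + RTT) / Ttrans
(Ttrans + RTT) / Ttrans = 45 / 5 = 9
W_min = ceil(9) = 9

9


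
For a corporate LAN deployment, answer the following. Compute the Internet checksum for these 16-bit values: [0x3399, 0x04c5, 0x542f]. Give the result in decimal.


Given words: [0x3399, 0x04c5, 0x542f]
Step 1: Sum all words
Raw sum = 13209 + 1221 + 21551 = 35981
One's complement = ~35981 & 0xFFFF = 29554

29554


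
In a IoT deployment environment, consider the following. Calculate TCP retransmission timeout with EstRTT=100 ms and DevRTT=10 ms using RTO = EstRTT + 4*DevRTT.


Given: EstRTT = 100 ms, DevRTT = 10 ms
Timeout = EstRTT + 4 * DevRTT
4 * DevRTT = 4 * 10 = 40
Timeout = 100 + 40 = 140 ms

140


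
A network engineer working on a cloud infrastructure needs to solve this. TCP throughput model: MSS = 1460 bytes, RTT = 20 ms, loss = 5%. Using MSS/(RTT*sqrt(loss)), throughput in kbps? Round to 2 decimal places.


Given: MSS = 1460 bytes, RTT = 20 ms, loss = 5%
RTT in seconds = 20 / 1000 = 0.02
Loss rate = 5% = 0.05
sqrt(loss) = sqrt(0.05) = 0.223606797750
Throughput (bytes/s) = 1460 / (0.02 * 0.223606797750) = 326465.9247
Throughput (kbps) = 326465.9247 * 8 / 1000 = 2611.727398 -> 2611.73 kbps (2 dp)

2611.73


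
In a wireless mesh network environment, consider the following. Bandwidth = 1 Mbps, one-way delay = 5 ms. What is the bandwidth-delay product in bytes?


Given: bandwidth = 1 Mbps, delay = 5 ms
BDP in bits = 1 * 10^6 * 5 / 1000
BDP in bits = 5000
BDP in bytes = 5000 / 8 = 625

625


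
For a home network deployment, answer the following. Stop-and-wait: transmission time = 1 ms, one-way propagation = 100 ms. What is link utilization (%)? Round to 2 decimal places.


Given: Ttrans = 1 ms, Tprop = 100 ms
RTT = 2 * Tprop = 2 * 100 = 200 ms
U = Ttrans / (Ttrans + RTT)
U = 1 / (1 + 200)
U = 1 / 201 = 0.004975
U% = 0.50%

0.50


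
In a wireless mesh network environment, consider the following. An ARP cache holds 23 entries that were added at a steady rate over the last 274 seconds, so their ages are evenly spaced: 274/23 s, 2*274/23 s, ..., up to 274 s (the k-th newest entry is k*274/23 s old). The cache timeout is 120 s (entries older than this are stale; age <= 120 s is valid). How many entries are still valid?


Ages are k * 274/23 s for k = 1..23 (spacing = 11.9130 s).
Entry k is valid iff k * 274/23 <= 120 iff k <= 23 * 120 / 274 = 10.0730
n_valid = floor(10.0730) = 10
(n_stale = 23 - 10 = 13)

10


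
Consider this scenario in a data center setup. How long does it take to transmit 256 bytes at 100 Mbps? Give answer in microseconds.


Given: packet = 256 bytes, bandwidth = 100 Mbps
Packet in bits = 256 * 8 = 2048 bits
Bandwidth = 100 * 10^6 = 100000000 bps
Time = 2048 / 100000000 seconds
Time in us = 2048 * 10^6 / 100000000 = 20.48

20.48


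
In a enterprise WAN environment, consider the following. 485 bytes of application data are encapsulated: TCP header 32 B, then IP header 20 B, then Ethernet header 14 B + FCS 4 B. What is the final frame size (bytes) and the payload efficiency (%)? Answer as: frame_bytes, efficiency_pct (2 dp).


TCP segment = 485 + 32 = 517 B
IP packet = 517 + 20 = 537 B
Ethernet frame = 537 + 14 + 4 = 555 B
Efficiency = app / frame = 485 / 555 = 0.873874 = 87.3874% -> 87.39% (2 dp)

555, 87.39


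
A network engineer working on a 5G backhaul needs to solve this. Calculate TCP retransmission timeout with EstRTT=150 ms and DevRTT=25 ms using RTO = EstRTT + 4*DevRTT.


Given: EstRTT = 150 ms, DevRTT = 25 ms
Timeout = EstRTT + 4 * DevRTT
4 * DevRTT = 4 * 25 = 100
Timeout = 150 + 100 = 250 ms

250


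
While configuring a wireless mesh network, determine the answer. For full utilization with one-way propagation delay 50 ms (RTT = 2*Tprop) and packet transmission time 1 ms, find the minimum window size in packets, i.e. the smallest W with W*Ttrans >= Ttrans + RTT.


Given: Ttrans = 1 ms, RTT = 100 ms (= 2 * Tprop, Tprop = 50 ms)
Time until first ACK returns = Ttrans + RTT = 1 + 100 = 101 ms
Need W * Ttrans >= Ttrans + RTT  ->  W >= (Ttrans + RTT) / Ttrans
(Ttrans + RTT) / Ttrans = 101 / 1 = 101
W_min = ceil(101) = 101

101
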